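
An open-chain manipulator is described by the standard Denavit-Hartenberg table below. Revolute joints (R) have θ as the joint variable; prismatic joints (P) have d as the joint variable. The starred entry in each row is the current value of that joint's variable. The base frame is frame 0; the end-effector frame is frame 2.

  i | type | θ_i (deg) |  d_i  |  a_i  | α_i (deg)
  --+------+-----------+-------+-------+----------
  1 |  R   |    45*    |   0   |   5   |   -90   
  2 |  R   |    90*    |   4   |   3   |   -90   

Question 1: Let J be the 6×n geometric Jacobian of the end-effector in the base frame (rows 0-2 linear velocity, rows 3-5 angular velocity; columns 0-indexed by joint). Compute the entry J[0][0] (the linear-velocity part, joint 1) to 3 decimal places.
axis z_0 = ẑ; lever o_n−o_0 = (0.7071,6.3640,-3.0000)
cross product → J_v[:, 0] = (-6.3640,0.7071,0.0000)
J_ω[:, 0] = z_0
entry J[0][0] = -6.3640

-6.364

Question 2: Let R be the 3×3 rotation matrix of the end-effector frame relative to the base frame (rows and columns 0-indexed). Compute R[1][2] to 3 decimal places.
-0.707

End-effector z-axis (col 2 of R) = (-0.7071,-0.7071,-0.0000)
R[1][2] = -0.7071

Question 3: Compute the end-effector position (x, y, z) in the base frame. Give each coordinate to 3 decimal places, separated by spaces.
after link 1: o_1 = (3.5355, 3.5355, 0.0000)
after link 2: o_2 = (0.7071, 6.3640, -3.0000)

0.707 6.364 -3.000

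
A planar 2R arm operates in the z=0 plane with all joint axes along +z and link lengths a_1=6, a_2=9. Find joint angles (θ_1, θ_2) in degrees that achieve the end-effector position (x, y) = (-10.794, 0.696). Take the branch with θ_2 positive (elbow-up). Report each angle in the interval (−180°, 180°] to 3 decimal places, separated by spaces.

119.999 90.003

cos θ_2 = (116.9949−6²−9²)/(2·6·9) = -0.0000; θ_2 = 90.0027° (elbow-up)
β = atan2(0.6960,-10.7940) = 176.3107°; ψ = atan2(9.0000,5.9996) = 56.3118°
θ_1 = β − ψ = 119.9988°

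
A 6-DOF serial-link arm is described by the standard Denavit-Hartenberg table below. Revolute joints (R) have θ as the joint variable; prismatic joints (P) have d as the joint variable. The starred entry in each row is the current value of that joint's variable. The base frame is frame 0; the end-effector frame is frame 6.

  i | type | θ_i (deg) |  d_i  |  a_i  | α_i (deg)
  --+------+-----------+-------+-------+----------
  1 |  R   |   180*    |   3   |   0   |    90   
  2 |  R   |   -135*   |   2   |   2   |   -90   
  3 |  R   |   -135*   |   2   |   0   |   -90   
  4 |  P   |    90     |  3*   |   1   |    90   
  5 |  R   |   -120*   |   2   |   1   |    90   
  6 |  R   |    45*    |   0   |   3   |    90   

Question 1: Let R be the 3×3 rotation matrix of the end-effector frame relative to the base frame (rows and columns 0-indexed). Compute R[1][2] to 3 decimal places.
End-effector z-axis (col 2 of R) = (-0.2026,-0.9330,-0.2974)
R[1][2] = -0.9330

-0.933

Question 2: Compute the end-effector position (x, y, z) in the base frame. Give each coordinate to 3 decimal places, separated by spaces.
-2.309 5.124 1.687

after link 1: o_1 = (0.0000, 0.0000, 3.0000)
after link 2: o_2 = (1.4142, 2.0000, 1.5858)
after link 3: o_3 = (0.0000, 2.0000, 0.1716)
after link 4: o_4 = (2.2071, 4.1213, -0.6213)
after link 5: o_5 = (0.4205, 4.9232, 0.4581)
after link 6: o_6 = (-2.3087, 5.1241, 1.6874)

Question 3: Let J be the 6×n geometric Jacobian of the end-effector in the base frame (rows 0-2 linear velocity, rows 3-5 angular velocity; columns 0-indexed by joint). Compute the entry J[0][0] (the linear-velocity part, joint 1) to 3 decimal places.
axis z_0 = ẑ; lever o_n−o_0 = (-2.3087,5.1241,1.6874)
cross product → J_v[:, 0] = (-5.1241,-2.3087,0.0000)
J_ω[:, 0] = z_0
entry J[0][0] = -5.1241

-5.124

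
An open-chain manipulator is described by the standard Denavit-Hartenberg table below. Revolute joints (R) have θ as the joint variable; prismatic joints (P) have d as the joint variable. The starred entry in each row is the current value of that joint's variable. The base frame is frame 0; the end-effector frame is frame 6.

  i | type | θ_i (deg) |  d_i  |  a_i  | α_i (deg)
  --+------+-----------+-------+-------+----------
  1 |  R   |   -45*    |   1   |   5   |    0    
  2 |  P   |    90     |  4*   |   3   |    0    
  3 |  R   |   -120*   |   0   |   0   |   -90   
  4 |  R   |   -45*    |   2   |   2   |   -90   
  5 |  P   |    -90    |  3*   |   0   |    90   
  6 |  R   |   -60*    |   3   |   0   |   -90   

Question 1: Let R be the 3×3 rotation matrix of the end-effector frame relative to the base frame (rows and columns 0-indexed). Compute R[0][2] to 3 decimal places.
End-effector z-axis (col 2 of R) = (0.9280,-0.1174,-0.3536)
R[0][2] = 0.9280

0.928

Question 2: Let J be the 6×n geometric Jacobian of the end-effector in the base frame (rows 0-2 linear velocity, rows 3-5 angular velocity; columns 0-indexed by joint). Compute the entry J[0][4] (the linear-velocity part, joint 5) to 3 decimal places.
0.183

prismatic axis z_4 = (0.1830,-0.6830,-0.7071)
J_v[:, 4] = z_4; J_ω[:, 4] = (0,0,0)
entry J[0][4] = 0.1830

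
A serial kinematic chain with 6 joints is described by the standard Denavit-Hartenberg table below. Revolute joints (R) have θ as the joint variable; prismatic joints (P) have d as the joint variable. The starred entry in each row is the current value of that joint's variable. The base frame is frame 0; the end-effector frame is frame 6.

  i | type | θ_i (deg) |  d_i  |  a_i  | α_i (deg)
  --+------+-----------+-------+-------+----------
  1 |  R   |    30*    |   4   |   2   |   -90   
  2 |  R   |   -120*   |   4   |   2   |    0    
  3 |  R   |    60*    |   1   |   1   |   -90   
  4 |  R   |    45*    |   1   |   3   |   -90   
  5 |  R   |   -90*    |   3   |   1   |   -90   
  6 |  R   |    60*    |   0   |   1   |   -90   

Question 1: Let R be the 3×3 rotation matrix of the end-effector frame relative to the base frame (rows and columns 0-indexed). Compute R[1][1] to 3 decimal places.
0.436

End-effector y-axis (col 1 of R) = (-0.6597,0.4356,-0.6124)
R[1][1] = 0.4356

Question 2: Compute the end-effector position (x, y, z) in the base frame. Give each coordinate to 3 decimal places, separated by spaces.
after link 1: o_1 = (1.7321, 1.0000, 4.0000)
after link 2: o_2 = (-1.1340, 3.9641, 5.7321)
after link 3: o_3 = (-1.2010, 5.0801, 6.5981)
after link 4: o_4 = (1.5283, 4.2064, 7.9352)
after link 5: o_5 = (2.4204, 2.2719, 5.5981)
after link 6: o_6 = (2.7543, 3.1718, 5.8784)

2.754 3.172 5.878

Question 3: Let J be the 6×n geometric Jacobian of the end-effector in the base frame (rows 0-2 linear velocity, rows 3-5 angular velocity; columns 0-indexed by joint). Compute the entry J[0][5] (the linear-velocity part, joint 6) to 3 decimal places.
-0.673

axis z_5 = (0.6597,-0.4356,0.6124); lever o_n−o_5 = (0.3340,0.8999,0.2803)
cross product → J_v[:, 5] = (-0.6732,0.0196,0.7392)
J_ω[:, 5] = z_5
entry J[0][5] = -0.6732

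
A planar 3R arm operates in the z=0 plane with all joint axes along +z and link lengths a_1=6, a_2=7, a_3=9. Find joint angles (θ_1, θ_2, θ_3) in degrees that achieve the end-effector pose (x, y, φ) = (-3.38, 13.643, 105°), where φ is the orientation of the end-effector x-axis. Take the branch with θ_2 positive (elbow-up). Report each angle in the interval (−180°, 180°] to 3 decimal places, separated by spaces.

23.963 135.000 -53.963

wrist centre = target − a_3·(cos φ, sin φ) = (-1.0506, 4.9497)
cos θ_2 = (25.6030−6²−7²)/(2·6·7) = -0.7071; θ_2 = 135.0000° (elbow-up)
β = atan2(4.9497,-1.0506) = 101.9839°; ψ = atan2(4.9497,1.0503) = 78.0205°
θ_1 = β − ψ = 23.9634°
θ_3 = φ − θ_1 − θ_2 = -53.9634° (wrapped to (-180°,180°])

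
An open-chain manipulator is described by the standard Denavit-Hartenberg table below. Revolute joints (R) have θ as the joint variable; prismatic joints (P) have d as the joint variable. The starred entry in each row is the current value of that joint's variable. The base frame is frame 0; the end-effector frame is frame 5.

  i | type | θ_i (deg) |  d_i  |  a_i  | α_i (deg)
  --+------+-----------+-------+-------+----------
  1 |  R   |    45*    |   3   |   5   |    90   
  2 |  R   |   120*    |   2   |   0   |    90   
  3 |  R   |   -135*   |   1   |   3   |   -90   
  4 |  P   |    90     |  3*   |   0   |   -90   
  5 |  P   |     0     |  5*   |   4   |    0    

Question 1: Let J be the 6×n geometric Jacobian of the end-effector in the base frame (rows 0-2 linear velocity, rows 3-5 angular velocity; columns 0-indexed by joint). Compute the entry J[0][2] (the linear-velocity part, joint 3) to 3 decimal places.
2.250

axis z_2 = (0.6124,0.6124,0.5000); lever o_n−o_2 = (-3.5871,-2.5871,1.5619)
cross product → J_v[:, 2] = (2.2500,-2.7500,0.6124)
J_ω[:, 2] = z_2
entry J[0][2] = 2.2500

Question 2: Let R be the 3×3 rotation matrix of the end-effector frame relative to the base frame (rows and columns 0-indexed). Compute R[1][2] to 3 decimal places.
-0.750

End-effector z-axis (col 2 of R) = (0.2500,-0.7500,0.6124)
R[1][2] = -0.7500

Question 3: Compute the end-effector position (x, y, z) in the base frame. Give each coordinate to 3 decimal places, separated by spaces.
after link 1: o_1 = (3.5355, 3.5355, 3.0000)
after link 2: o_2 = (4.9497, 2.1213, 3.0000)
after link 3: o_3 = (4.8121, 4.9837, 1.6629)
after link 4: o_4 = (2.5621, 5.7337, 3.5000)
after link 5: o_5 = (1.3626, -0.4658, 4.5619)

1.363 -0.466 4.562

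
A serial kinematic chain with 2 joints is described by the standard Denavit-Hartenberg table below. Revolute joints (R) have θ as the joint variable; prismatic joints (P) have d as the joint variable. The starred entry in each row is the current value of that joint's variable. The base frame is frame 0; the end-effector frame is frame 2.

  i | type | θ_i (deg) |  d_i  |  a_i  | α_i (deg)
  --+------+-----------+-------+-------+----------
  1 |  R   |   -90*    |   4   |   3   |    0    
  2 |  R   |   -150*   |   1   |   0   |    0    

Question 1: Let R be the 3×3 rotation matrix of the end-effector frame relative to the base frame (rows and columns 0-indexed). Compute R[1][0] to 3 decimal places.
End-effector x-axis (col 0 of R) = (-0.5000,0.8660,0.0000)
R[1][0] = 0.8660

0.866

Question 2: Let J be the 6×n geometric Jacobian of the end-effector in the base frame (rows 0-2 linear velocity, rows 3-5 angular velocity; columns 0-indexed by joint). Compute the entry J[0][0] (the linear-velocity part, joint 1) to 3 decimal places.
3.000

axis z_0 = ẑ; lever o_n−o_0 = (0.0000,-3.0000,5.0000)
cross product → J_v[:, 0] = (3.0000,0.0000,-0.0000)
J_ω[:, 0] = z_0
entry J[0][0] = 3.0000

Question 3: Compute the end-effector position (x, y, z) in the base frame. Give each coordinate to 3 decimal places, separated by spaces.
0.000 -3.000 5.000

after link 1: o_1 = (0.0000, -3.0000, 4.0000)
after link 2: o_2 = (0.0000, -3.0000, 5.0000)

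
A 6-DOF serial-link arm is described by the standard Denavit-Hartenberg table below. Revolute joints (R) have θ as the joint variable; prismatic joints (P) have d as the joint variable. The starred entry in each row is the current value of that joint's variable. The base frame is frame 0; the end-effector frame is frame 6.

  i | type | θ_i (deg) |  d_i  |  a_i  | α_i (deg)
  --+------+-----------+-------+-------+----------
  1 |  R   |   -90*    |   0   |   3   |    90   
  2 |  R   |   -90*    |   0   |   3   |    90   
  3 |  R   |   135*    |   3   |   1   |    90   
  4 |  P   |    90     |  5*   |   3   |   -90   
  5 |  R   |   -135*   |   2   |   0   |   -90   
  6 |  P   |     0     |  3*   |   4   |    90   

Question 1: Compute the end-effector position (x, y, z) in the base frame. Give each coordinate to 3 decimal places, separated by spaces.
-6.328 2.293 -10.743

after link 1: o_1 = (0.0000, -3.0000, 0.0000)
after link 2: o_2 = (0.0000, -3.0000, -3.0000)
after link 3: o_3 = (-0.7071, -0.0000, -2.2929)
after link 4: o_4 = (-4.2426, 3.0000, -5.8284)
after link 5: o_5 = (-2.8284, 3.0000, -7.2426)
after link 6: o_6 = (-6.3284, 2.2929, -10.7426)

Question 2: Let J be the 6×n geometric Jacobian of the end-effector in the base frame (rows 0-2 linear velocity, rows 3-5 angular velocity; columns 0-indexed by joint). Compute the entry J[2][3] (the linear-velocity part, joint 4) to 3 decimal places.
-0.707

prismatic axis z_3 = (-0.7071,-0.0000,-0.7071)
J_v[:, 3] = z_3; J_ω[:, 3] = (0,0,0)
entry J[2][3] = -0.7071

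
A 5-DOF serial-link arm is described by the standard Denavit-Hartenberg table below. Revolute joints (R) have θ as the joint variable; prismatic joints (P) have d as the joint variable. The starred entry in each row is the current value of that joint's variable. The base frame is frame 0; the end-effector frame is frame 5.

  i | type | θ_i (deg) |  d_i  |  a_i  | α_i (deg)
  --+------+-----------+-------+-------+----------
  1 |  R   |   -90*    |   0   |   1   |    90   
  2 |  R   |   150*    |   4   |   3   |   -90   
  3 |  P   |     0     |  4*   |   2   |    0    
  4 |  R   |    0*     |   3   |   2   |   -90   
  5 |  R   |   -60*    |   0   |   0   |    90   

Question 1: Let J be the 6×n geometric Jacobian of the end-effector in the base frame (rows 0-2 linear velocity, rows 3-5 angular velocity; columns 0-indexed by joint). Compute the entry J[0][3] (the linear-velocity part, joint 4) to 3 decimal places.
axis z_3 = (-0.0000,0.5000,-0.8660); lever o_n−o_3 = (-0.0000,3.2321,-1.5981)
cross product → J_v[:, 3] = (2.0000,0.0000,-0.0000)
J_ω[:, 3] = z_3
entry J[0][3] = 2.0000

2.000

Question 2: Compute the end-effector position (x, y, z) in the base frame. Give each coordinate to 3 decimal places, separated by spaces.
after link 1: o_1 = (0.0000, -1.0000, 0.0000)
after link 2: o_2 = (-4.0000, 1.5981, 1.5000)
after link 3: o_3 = (-4.0000, 5.3301, -0.9641)
after link 4: o_4 = (-4.0000, 8.5622, -2.5622)
after link 5: o_5 = (-4.0000, 8.5622, -2.5622)

-4.000 8.562 -2.562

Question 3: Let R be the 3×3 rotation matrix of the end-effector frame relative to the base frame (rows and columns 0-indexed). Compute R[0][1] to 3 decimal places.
End-effector y-axis (col 1 of R) = (1.0000,0.0000,-0.0000)
R[0][1] = 1.0000

1.000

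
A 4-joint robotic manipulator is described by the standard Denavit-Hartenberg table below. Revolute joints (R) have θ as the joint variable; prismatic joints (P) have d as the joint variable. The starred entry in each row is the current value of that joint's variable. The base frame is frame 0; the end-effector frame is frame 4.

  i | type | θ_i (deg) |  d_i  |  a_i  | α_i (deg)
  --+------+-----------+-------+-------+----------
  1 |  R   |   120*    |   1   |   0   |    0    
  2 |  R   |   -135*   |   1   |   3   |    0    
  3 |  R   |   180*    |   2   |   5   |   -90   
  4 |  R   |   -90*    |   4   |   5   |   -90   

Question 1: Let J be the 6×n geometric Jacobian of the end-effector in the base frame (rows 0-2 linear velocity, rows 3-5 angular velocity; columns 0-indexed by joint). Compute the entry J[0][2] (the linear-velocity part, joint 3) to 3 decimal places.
axis z_2 = (0.0000,0.0000,1.0000); lever o_n−o_2 = (-5.8649,-2.5696,7.0000)
cross product → J_v[:, 2] = (2.5696,-5.8649,0.0000)
J_ω[:, 2] = z_2
entry J[0][2] = 2.5696

2.570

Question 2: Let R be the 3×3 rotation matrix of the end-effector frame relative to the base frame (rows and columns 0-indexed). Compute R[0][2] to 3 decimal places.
-0.966

End-effector z-axis (col 2 of R) = (-0.9659,0.2588,-0.0000)
R[0][2] = -0.9659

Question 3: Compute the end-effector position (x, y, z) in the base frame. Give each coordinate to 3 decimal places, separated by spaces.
-2.967 -3.346 9.000

after link 1: o_1 = (0.0000, 0.0000, 1.0000)
after link 2: o_2 = (2.8978, -0.7765, 2.0000)
after link 3: o_3 = (-1.9319, 0.5176, 4.0000)
after link 4: o_4 = (-2.9671, -3.3461, 9.0000)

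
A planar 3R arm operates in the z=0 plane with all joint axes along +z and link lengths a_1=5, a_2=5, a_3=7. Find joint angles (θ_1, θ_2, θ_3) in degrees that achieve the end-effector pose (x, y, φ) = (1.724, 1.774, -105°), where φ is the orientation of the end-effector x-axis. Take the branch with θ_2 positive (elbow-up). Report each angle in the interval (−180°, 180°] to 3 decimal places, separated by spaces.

44.999 44.999 165.002

wrist centre = target − a_3·(cos φ, sin φ) = (3.5357, 8.5355)
cos θ_2 = (85.3558−5²−5²)/(2·5·5) = 0.7071; θ_2 = 44.9992° (elbow-up)
β = atan2(8.5355,3.5357) = 67.4987°; ψ = atan2(3.5355,8.5356) = 22.4996°
θ_1 = β − ψ = 44.9991°
θ_3 = φ − θ_1 − θ_2 = 165.0017° (wrapped to (-180°,180°])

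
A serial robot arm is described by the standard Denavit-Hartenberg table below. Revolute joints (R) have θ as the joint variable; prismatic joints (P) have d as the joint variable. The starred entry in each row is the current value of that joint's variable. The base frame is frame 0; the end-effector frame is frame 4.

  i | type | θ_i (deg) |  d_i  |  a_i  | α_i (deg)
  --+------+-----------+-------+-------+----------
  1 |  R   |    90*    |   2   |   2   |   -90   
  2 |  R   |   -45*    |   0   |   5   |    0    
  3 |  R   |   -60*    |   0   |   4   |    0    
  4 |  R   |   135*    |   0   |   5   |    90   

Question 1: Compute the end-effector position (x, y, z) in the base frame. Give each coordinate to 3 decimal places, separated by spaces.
0.000 8.830 6.899

after link 1: o_1 = (0.0000, 2.0000, 2.0000)
after link 2: o_2 = (0.0000, 5.5355, 5.5355)
after link 3: o_3 = (0.0000, 4.5003, 9.3992)
after link 4: o_4 = (0.0000, 8.8304, 6.8992)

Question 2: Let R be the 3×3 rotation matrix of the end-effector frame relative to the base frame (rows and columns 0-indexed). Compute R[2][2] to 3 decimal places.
0.866

End-effector z-axis (col 2 of R) = (0.0000,0.5000,0.8660)
R[2][2] = 0.8660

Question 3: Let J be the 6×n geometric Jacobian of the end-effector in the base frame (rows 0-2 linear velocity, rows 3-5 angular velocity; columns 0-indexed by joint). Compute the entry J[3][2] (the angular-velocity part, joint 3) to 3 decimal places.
-1.000

axis z_2 = (-1.0000,0.0000,0.0000); lever o_n−o_2 = (0.0000,3.2949,1.3637)
cross product → J_v[:, 2] = (-0.0000,1.3637,-3.2949)
J_ω[:, 2] = z_2
entry J[3][2] = -1.0000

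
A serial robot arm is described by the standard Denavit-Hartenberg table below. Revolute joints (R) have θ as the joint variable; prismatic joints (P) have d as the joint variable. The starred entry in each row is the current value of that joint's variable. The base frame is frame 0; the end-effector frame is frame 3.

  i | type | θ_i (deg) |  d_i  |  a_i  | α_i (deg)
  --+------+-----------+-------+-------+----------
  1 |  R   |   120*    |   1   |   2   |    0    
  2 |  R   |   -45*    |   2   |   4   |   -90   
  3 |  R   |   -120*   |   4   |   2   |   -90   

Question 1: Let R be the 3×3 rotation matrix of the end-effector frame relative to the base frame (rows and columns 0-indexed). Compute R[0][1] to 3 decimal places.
0.966

End-effector y-axis (col 1 of R) = (0.9659,-0.2588,-0.0000)
R[0][1] = 0.9659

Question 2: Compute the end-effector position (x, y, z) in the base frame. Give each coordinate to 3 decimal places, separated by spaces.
after link 1: o_1 = (-1.0000, 1.7321, 1.0000)
after link 2: o_2 = (0.0353, 5.5958, 3.0000)
after link 3: o_3 = (-4.0872, 5.6651, 4.7321)

-4.087 5.665 4.732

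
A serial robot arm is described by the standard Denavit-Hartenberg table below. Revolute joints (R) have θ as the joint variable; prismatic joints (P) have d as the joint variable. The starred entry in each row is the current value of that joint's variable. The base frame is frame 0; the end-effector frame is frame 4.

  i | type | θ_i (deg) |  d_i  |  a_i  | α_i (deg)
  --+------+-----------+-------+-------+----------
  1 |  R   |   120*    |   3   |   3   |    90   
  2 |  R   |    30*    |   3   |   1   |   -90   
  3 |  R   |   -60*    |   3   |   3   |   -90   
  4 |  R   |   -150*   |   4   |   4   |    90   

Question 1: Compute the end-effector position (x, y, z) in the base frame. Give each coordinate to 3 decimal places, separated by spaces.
after link 1: o_1 = (-1.5000, 2.5981, 3.0000)
after link 2: o_2 = (0.6651, 4.8481, 3.5000)
after link 3: o_3 = (3.0155, 5.9731, 6.8481)
after link 4: o_4 = (-1.5646, 3.9061, 9.4462)

-1.565 3.906 9.446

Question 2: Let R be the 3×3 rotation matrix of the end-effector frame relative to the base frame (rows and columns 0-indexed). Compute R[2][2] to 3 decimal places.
End-effector z-axis (col 2 of R) = (-0.4833,-0.0290,-0.8750)
R[2][2] = -0.8750

-0.875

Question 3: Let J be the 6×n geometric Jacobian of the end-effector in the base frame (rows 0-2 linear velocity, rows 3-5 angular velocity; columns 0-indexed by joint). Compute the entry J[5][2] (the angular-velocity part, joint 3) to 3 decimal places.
axis z_2 = (0.2500,-0.4330,0.8660); lever o_n−o_2 = (-2.2296,-0.9420,5.9462)
cross product → J_v[:, 2] = (-1.7590,-3.4175,-1.2010)
J_ω[:, 2] = z_2
entry J[5][2] = 0.8660

0.866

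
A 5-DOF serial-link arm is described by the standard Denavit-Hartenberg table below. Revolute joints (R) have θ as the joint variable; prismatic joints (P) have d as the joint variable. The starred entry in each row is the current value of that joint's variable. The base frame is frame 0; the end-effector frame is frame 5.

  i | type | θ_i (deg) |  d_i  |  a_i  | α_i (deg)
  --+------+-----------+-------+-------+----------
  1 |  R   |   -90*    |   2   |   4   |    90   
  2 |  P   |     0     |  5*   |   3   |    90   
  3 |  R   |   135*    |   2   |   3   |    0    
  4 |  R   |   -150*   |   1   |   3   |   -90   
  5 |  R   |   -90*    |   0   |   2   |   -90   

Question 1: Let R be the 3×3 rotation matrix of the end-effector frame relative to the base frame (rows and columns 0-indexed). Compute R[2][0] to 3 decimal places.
End-effector x-axis (col 0 of R) = (-0.0000,-0.0000,-1.0000)
R[2][0] = -1.0000

-1.000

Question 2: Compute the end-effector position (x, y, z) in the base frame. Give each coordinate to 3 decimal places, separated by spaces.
after link 1: o_1 = (0.0000, -4.0000, 2.0000)
after link 2: o_2 = (-5.0000, -7.0000, 2.0000)
after link 3: o_3 = (-7.1213, -4.8787, 0.0000)
after link 4: o_4 = (-6.3449, -7.7765, -1.0000)
after link 5: o_5 = (-6.3449, -7.7765, -3.0000)

-6.345 -7.776 -3.000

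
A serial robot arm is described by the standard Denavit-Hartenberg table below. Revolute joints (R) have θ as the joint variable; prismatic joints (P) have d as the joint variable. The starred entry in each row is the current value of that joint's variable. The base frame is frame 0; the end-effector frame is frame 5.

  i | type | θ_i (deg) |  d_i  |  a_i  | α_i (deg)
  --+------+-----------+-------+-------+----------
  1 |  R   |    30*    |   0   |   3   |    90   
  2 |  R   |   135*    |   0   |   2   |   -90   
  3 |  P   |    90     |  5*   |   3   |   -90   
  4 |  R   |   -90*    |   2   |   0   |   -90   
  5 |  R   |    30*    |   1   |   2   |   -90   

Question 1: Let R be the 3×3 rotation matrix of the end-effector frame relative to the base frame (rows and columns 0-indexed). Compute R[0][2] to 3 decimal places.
-0.224

End-effector z-axis (col 2 of R) = (-0.2241,-0.1294,0.9659)
R[0][2] = -0.2241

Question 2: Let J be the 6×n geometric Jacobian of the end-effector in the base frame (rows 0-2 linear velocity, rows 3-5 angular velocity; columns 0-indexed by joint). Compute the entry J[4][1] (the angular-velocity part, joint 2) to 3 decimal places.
axis z_1 = (0.5000,-0.8660,0.0000); lever o_n−o_1 = (-6.7349,0.7304,-4.0532)
cross product → J_v[:, 1] = (3.5101,2.0266,-5.4674)
J_ω[:, 1] = z_1
entry J[4][1] = -0.8660

-0.866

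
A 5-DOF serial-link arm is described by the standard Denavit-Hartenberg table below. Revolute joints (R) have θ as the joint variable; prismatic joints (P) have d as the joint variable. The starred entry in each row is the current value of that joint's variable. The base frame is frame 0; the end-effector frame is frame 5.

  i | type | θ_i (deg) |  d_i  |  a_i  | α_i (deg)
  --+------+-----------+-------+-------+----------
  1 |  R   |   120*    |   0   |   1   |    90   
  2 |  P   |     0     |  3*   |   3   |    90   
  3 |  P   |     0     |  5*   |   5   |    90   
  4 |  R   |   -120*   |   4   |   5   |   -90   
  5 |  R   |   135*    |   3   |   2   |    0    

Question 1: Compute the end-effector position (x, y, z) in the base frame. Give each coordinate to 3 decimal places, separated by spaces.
after link 1: o_1 = (-0.5000, 0.8660, 0.0000)
after link 2: o_2 = (0.5981, 4.9641, 0.0000)
after link 3: o_3 = (-1.9019, 9.2942, -5.0000)
after link 4: o_4 = (-4.1160, 5.1292, -0.6699)
after link 5: o_5 = (-4.5439, 8.6986, -0.3946)

-4.544 8.699 -0.395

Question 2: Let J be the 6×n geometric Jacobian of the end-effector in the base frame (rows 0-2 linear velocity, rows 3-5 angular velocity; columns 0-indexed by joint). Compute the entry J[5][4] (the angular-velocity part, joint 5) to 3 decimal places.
axis z_4 = (-0.4330,0.7500,0.5000); lever o_n−o_4 = (-0.4278,3.5695,0.2753)
cross product → J_v[:, 4] = (-1.5783,-0.0947,-1.2247)
J_ω[:, 4] = z_4
entry J[5][4] = 0.5000

0.500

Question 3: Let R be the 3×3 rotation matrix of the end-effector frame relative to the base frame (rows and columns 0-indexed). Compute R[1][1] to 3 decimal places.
-0.047

End-effector y-axis (col 1 of R) = (-0.7891,-0.0474,-0.6124)
R[1][1] = -0.0474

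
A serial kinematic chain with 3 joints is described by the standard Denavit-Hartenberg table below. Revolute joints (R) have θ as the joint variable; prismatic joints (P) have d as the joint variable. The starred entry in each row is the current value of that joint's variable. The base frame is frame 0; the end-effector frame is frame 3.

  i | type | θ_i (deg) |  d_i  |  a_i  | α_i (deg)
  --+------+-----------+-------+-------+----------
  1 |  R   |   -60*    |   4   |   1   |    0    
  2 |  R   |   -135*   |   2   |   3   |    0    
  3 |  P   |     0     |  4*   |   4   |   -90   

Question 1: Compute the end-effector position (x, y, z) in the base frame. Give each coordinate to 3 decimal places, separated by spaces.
-6.261 0.946 10.000

after link 1: o_1 = (0.5000, -0.8660, 4.0000)
after link 2: o_2 = (-2.3978, -0.0896, 6.0000)
after link 3: o_3 = (-6.2615, 0.9457, 10.0000)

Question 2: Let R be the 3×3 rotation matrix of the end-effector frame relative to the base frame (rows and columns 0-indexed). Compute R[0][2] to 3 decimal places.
End-effector z-axis (col 2 of R) = (-0.2588,-0.9659,0.0000)
R[0][2] = -0.2588

-0.259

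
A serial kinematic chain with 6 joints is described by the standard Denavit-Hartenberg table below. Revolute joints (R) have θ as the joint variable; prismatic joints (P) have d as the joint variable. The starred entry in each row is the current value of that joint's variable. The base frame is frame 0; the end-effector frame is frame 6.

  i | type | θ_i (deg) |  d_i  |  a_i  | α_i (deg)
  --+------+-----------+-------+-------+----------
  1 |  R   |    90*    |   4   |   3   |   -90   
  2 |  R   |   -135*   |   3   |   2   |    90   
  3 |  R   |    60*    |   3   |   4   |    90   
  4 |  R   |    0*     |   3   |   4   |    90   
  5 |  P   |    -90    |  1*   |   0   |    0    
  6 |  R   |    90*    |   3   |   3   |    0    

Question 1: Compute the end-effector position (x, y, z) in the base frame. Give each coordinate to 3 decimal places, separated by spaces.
-11.026 -3.433 11.848

after link 1: o_1 = (0.0000, 3.0000, 4.0000)
after link 2: o_2 = (-3.0000, 1.5858, 5.4142)
after link 3: o_3 = (-6.4641, -1.9497, 4.7071)
after link 4: o_4 = (-8.4282, -5.2011, 7.9584)
after link 5: o_5 = (-8.4282, -4.4940, 8.6655)
after link 6: o_6 = (-11.0263, -3.4333, 11.8475)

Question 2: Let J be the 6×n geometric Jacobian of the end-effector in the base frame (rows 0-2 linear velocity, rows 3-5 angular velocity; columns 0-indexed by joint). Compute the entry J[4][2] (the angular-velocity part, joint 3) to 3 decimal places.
axis z_2 = (-0.0000,-0.7071,-0.7071); lever o_n−o_2 = (-8.0263,-5.0191,6.4333)
cross product → J_v[:, 2] = (-8.0981,5.6754,-5.6754)
J_ω[:, 2] = z_2
entry J[4][2] = -0.7071

-0.707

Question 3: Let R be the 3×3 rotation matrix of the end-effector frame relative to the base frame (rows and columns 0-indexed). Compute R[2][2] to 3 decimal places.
0.707

End-effector z-axis (col 2 of R) = (0.0000,0.7071,0.7071)
R[2][2] = 0.7071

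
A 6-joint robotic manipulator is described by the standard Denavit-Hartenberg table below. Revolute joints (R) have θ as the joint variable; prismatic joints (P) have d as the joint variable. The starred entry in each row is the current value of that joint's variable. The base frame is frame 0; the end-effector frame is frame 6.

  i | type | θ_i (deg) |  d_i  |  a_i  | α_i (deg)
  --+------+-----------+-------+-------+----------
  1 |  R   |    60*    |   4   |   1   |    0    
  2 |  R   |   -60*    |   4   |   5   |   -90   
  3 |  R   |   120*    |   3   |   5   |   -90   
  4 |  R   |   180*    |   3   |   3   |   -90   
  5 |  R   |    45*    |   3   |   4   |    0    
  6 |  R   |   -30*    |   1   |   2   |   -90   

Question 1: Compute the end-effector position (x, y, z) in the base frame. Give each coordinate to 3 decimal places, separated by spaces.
after link 1: o_1 = (0.5000, 0.8660, 4.0000)
after link 2: o_2 = (5.5000, 0.8660, 8.0000)
after link 3: o_3 = (3.0000, 3.8660, 3.6699)
after link 4: o_4 = (1.9019, 3.8660, 7.7679)
after link 5: o_5 = (5.7656, 6.8660, 8.8032)
after link 6: o_6 = (7.1798, 7.8660, 10.2174)

7.180 7.866 10.217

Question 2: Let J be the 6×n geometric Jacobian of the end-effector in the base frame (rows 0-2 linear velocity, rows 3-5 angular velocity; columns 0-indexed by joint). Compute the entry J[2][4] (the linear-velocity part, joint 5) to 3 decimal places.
-5.278

axis z_4 = (0.0000,1.0000,0.0000); lever o_n−o_4 = (5.2779,4.0000,2.4495)
cross product → J_v[:, 4] = (2.4495,0.0000,-5.2779)
J_ω[:, 4] = z_4
entry J[2][4] = -5.2779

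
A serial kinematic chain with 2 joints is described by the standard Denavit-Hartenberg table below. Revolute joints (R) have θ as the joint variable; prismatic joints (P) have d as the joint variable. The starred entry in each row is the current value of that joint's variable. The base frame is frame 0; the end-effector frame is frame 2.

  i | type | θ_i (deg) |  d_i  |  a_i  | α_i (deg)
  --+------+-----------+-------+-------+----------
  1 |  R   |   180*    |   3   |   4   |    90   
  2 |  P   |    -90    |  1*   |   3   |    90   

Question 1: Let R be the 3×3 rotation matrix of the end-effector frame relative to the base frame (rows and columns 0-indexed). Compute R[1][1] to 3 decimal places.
1.000

End-effector y-axis (col 1 of R) = (0.0000,1.0000,0.0000)
R[1][1] = 1.0000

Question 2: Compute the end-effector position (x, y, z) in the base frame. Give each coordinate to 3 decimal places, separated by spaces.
-4.000 1.000 0.000

after link 1: o_1 = (-4.0000, 0.0000, 3.0000)
after link 2: o_2 = (-4.0000, 1.0000, 0.0000)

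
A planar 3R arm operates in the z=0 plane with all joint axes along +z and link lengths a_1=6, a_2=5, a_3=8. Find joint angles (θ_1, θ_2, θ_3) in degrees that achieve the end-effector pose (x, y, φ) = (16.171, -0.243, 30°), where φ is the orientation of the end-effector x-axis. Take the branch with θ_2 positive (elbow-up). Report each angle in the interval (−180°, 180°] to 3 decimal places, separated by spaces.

wrist centre = target − a_3·(cos φ, sin φ) = (9.2428, -4.2430)
cos θ_2 = (103.4323−6²−5²)/(2·6·5) = 0.7072; θ_2 = 44.9920° (elbow-up)
β = atan2(-4.2430,9.2428) = -24.6580°; ψ = atan2(3.5350,9.5360) = 20.3399°
θ_1 = β − ψ = -44.9979°
θ_3 = φ − θ_1 − θ_2 = 30.0059° (wrapped to (-180°,180°])

-44.998 44.992 30.006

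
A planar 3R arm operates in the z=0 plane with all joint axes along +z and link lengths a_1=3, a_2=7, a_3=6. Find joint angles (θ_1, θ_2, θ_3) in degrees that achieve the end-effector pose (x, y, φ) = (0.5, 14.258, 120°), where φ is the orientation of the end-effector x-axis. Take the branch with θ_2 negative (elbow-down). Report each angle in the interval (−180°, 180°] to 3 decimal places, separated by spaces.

90.011 -30.016 60.005

wrist centre = target − a_3·(cos φ, sin φ) = (3.5000, 9.0618)
cos θ_2 = (94.3671−3²−7²)/(2·3·7) = 0.8659; θ_2 = -30.0163° (elbow-down)
β = atan2(9.0618,3.5000) = 68.8817°; ψ = atan2(-3.5017,9.0612) = -21.1292°
θ_1 = β − ψ = 90.0109°
θ_3 = φ − θ_1 − θ_2 = 60.0054° (wrapped to (-180°,180°])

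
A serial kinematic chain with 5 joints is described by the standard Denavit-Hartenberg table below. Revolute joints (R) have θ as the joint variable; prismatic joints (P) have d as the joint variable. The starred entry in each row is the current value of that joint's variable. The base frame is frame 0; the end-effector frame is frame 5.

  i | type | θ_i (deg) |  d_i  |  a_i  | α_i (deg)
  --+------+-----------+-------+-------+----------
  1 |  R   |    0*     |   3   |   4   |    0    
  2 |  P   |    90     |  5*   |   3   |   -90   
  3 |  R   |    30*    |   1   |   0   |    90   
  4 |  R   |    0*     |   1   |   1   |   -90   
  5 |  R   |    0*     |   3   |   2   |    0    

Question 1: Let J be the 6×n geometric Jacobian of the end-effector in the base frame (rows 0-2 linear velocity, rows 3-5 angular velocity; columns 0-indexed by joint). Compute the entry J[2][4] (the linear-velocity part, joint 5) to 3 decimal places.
axis z_4 = (-1.0000,0.0000,0.0000); lever o_n−o_4 = (-3.0000,1.7321,-1.0000)
cross product → J_v[:, 4] = (-0.0000,-1.0000,-1.7321)
J_ω[:, 4] = z_4
entry J[2][4] = -1.7321

-1.732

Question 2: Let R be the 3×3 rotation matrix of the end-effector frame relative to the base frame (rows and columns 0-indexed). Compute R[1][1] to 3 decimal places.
End-effector y-axis (col 1 of R) = (-0.0000,-0.5000,-0.8660)
R[1][1] = -0.5000

-0.500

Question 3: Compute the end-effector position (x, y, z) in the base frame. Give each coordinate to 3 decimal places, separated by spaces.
0.000 6.098 7.366

after link 1: o_1 = (4.0000, 0.0000, 3.0000)
after link 2: o_2 = (4.0000, 3.0000, 8.0000)
after link 3: o_3 = (3.0000, 3.0000, 8.0000)
after link 4: o_4 = (3.0000, 4.3660, 8.3660)
after link 5: o_5 = (0.0000, 6.0981, 7.3660)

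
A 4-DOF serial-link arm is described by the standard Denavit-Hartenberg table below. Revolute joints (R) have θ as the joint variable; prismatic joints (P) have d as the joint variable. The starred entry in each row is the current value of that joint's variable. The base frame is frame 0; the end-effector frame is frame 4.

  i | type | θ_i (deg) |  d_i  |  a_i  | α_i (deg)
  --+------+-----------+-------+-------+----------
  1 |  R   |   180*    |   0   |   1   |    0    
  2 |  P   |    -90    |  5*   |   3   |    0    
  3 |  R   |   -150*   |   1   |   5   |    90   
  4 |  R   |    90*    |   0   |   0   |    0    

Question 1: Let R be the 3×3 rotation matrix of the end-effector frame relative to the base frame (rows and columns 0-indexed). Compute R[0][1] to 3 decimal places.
End-effector y-axis (col 1 of R) = (-0.5000,0.8660,0.0000)
R[0][1] = -0.5000

-0.500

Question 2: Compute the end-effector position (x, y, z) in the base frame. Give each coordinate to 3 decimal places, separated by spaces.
1.500 -1.330 6.000

after link 1: o_1 = (-1.0000, 0.0000, 0.0000)
after link 2: o_2 = (-1.0000, 3.0000, 5.0000)
after link 3: o_3 = (1.5000, -1.3301, 6.0000)
after link 4: o_4 = (1.5000, -1.3301, 6.0000)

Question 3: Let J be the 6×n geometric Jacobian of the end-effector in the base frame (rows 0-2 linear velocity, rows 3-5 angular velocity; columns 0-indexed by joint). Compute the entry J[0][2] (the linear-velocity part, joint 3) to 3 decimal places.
4.330

axis z_2 = (0.0000,0.0000,1.0000); lever o_n−o_2 = (2.5000,-4.3301,1.0000)
cross product → J_v[:, 2] = (4.3301,2.5000,-0.0000)
J_ω[:, 2] = z_2
entry J[0][2] = 4.3301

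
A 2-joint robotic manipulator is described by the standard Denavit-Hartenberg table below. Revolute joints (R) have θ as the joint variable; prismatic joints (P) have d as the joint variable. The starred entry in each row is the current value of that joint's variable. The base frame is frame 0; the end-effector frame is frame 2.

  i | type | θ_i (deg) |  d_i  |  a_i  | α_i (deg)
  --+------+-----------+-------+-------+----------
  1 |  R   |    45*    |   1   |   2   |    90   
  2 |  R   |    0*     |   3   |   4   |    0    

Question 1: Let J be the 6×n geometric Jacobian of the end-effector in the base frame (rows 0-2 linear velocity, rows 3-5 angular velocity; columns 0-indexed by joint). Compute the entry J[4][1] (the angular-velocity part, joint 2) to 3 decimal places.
-0.707

axis z_1 = (0.7071,-0.7071,0.0000); lever o_n−o_1 = (4.9497,0.7071,0.0000)
cross product → J_v[:, 1] = (-0.0000,0.0000,4.0000)
J_ω[:, 1] = z_1
entry J[4][1] = -0.7071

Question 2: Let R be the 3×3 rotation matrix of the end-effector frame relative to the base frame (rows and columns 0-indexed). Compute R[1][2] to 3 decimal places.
-0.707

End-effector z-axis (col 2 of R) = (0.7071,-0.7071,0.0000)
R[1][2] = -0.7071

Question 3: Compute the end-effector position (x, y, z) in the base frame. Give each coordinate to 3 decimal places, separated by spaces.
6.364 2.121 1.000

after link 1: o_1 = (1.4142, 1.4142, 1.0000)
after link 2: o_2 = (6.3640, 2.1213, 1.0000)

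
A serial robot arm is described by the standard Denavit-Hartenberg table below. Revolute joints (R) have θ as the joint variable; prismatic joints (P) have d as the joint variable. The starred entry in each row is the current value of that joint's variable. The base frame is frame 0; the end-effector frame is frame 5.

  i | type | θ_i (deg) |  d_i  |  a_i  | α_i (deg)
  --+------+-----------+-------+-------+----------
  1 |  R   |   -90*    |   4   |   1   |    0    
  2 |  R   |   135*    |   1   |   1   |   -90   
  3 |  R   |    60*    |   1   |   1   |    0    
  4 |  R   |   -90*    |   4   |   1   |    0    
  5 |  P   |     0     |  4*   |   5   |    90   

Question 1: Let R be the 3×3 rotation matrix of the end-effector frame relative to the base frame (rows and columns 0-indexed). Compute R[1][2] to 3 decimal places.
-0.354

End-effector z-axis (col 2 of R) = (-0.3536,-0.3536,0.8660)
R[1][2] = -0.3536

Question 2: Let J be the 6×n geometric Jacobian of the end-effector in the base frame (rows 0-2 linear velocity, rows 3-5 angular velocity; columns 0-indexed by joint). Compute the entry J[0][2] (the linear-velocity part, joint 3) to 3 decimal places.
axis z_2 = (-0.7071,0.7071,0.0000); lever o_n−o_2 = (-2.3362,10.3917,2.1340)
cross product → J_v[:, 2] = (1.5089,1.5089,-5.6962)
J_ω[:, 2] = z_2
entry J[0][2] = 1.5089

1.509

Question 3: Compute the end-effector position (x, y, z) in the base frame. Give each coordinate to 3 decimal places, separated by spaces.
-1.629 10.099 7.134

after link 1: o_1 = (0.0000, -1.0000, 4.0000)
after link 2: o_2 = (0.7071, -0.2929, 5.0000)
after link 3: o_3 = (0.3536, 0.7678, 4.1340)
after link 4: o_4 = (-1.8625, 4.2086, 4.6340)
after link 5: o_5 = (-1.6291, 10.0989, 7.1340)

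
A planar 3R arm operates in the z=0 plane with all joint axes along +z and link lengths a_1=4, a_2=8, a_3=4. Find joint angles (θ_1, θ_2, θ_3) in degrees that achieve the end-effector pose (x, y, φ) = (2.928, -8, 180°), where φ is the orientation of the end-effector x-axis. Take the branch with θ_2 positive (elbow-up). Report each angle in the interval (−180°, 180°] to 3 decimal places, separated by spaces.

-90.003 60.003 -150.000

wrist centre = target − a_3·(cos φ, sin φ) = (6.9280, -8.0000)
cos θ_2 = (111.9972−4²−8²)/(2·4·8) = 0.5000; θ_2 = 60.0029° (elbow-up)
β = atan2(-8.0000,6.9280) = -49.1074°; ψ = atan2(6.9284,7.9996) = 40.8955°
θ_1 = β − ψ = -90.0029°
θ_3 = φ − θ_1 − θ_2 = -150.0000° (wrapped to (-180°,180°])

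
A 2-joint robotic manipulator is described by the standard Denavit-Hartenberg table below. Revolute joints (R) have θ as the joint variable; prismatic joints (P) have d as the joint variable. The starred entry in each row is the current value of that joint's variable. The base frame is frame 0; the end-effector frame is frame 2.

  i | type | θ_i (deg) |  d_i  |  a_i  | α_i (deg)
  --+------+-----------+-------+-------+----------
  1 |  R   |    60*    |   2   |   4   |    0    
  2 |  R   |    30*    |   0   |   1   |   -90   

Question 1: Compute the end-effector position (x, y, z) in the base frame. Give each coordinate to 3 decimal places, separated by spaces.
after link 1: o_1 = (2.0000, 3.4641, 2.0000)
after link 2: o_2 = (2.0000, 4.4641, 2.0000)

2.000 4.464 2.000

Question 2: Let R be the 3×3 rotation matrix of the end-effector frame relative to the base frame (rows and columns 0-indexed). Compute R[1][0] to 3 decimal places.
1.000

End-effector x-axis (col 0 of R) = (0.0000,1.0000,0.0000)
R[1][0] = 1.0000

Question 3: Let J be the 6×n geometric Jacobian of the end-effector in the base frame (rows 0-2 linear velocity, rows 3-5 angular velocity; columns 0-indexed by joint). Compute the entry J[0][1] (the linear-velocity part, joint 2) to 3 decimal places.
-1.000

axis z_1 = (0.0000,0.0000,1.0000); lever o_n−o_1 = (0.0000,1.0000,0.0000)
cross product → J_v[:, 1] = (-1.0000,0.0000,0.0000)
J_ω[:, 1] = z_1
entry J[0][1] = -1.0000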